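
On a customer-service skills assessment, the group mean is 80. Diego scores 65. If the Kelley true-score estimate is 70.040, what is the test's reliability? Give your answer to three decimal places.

T̂ = ρX + (1 − ρ)μ  ⇒  T̂ − μ = ρ(X − μ)
ρ = (T̂ − μ)/(X − μ) = (70.040 − 80) / (65 − 80) = -9.960 / -15.0 = 0.66400

0.664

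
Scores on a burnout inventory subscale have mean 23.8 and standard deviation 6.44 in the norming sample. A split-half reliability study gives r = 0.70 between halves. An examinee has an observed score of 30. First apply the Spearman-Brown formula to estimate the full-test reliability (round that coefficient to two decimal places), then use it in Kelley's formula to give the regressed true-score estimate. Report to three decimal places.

Spearman-Brown: ρ = 2r/(1 + r) = 2(0.70)/(1 + 0.70) = 1.400/1.70 = 0.8235 → 0.82
T̂ = ρX + (1 − ρ)μ
  = 0.82 × 30 + 0.18 × 23.8
  = 24.60 + 4.284
  = 28.8840
  ≈ 28.884

28.884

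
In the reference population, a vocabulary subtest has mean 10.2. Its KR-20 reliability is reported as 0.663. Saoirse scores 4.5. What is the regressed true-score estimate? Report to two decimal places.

T̂ = ρX + (1 − ρ)μ
  = 0.663 × 4.5 + 0.337 × 10.2
  = 2.9835 + 3.4374
  = 6.421
  ≈ 6.42

6.42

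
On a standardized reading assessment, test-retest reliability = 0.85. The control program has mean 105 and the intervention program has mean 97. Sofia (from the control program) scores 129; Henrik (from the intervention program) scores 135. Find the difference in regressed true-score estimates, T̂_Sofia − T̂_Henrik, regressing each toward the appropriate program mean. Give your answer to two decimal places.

-3.90

T̂_Sofia = 0.85(129) + 0.15(105) = 125.4000
T̂_Henrik = 0.85(135) + 0.15(97) = 129.3000
Difference = 125.4000 − 129.3000 = -3.9000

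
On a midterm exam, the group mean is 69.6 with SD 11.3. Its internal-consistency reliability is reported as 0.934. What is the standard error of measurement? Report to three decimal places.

SEM = SD · √(1 − ρ) = 11.3 × √0.066 = 11.3 × 0.2569 = 2.9030

2.903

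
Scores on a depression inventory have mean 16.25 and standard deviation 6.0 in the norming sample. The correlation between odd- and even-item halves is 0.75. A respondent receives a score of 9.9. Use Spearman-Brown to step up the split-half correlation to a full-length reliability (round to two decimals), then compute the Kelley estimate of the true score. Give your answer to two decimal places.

10.79

Spearman-Brown: ρ = 2r/(1 + r) = 2(0.75)/(1 + 0.75) = 1.500/1.75 = 0.8571 → 0.86
Weight the observed score by reliability and the mean by (1 − reliability): T̂ = 0.86·9.9 + 0.14·16.25 = 8.514 + 2.2750 = 10.789.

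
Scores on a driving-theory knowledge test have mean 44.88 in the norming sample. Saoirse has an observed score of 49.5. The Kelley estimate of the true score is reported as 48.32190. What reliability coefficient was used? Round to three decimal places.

T̂ = ρX + (1 − ρ)μ  ⇒  T̂ − μ = ρ(X − μ)
ρ = (T̂ − μ)/(X − μ) = (48.32190 − 44.88) / (49.5 − 44.88) = 3.44190 / 4.62 = 0.74500

0.745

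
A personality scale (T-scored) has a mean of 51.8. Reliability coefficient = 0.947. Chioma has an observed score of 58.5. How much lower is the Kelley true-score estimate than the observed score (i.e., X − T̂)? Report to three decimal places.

T̂ = 0.947(58.5) + 0.053(51.8) = 55.3995 + 2.7454 = 58.14490 → 58.1449
X − T̂ = 58.5 − 58.1449 = 0.3551 → 0.355

0.355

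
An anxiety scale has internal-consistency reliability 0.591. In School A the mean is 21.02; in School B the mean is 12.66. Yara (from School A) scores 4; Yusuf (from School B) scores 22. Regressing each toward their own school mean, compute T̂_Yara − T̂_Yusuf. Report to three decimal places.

-7.219

T̂_Yara = 0.591(4) + 0.409(21.02) = 10.96118
T̂_Yusuf = 0.591(22) + 0.409(12.66) = 18.17994
Difference = 10.96118 − 18.17994 = -7.21876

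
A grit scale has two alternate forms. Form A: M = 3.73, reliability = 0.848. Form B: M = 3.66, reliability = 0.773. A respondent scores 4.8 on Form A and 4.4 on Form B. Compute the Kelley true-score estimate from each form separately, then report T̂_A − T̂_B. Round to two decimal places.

T̂_A = 0.848(4.8) + 0.152(3.73) = 4.6374
T̂_B = 0.773(4.4) + 0.227(3.66) = 4.2320
T̂_A − T̂_B = 0.4053

0.41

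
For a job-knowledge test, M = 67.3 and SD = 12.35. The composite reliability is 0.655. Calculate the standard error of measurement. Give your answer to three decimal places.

SEM = SD · √(1 − ρ) = 12.35 × √0.345 = 12.35 × 0.5874 = 7.2540

7.254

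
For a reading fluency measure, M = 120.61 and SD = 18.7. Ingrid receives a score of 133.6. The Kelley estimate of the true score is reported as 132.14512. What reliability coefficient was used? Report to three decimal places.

T̂ = ρX + (1 − ρ)μ  ⇒  T̂ − μ = ρ(X − μ)
ρ = (T̂ − μ)/(X − μ) = (132.14512 − 120.61) / (133.6 − 120.61) = 11.53512 / 12.99 = 0.88800

0.888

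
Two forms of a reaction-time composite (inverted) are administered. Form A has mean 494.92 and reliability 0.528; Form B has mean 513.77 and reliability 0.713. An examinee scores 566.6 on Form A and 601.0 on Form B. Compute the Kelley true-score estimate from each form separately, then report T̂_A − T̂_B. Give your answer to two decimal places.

-43.20

T̂_A = 0.528(566.6) + 0.472(494.92) = 532.7670
T̂_B = 0.713(601.0) + 0.287(513.77) = 575.9650
T̂_A − T̂_B = -43.1979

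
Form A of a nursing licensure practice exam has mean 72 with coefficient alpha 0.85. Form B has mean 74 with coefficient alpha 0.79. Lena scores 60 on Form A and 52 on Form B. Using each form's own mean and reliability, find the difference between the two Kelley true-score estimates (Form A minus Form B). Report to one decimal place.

T̂_A = 0.85(60) + 0.15(72) = 61.800
T̂_B = 0.79(52) + 0.21(74) = 56.620
T̂_A − T̂_B = 5.180

5.2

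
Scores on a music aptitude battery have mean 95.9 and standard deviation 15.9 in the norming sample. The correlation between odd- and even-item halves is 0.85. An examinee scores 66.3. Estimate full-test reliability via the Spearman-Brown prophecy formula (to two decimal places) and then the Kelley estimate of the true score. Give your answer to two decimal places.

68.67

Spearman-Brown: ρ = 2r/(1 + r) = 2(0.85)/(1 + 0.85) = 1.700/1.85 = 0.9189 → 0.92
T̂ = ρX + (1 − ρ)μ
  = 0.92 × 66.3 + 0.08 × 95.9
  = 60.996 + 7.672
  = 68.668
  ≈ 68.67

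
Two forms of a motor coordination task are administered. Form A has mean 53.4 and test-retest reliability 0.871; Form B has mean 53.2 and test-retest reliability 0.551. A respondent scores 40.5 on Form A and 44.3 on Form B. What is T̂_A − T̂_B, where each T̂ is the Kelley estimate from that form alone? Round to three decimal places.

-6.132

T̂_A = 0.871(40.5) + 0.129(53.4) = 42.16410
T̂_B = 0.551(44.3) + 0.449(53.2) = 48.29610
T̂_A − T̂_B = -6.13200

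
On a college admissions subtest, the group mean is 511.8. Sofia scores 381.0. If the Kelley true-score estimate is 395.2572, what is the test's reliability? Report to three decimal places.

0.891

T̂ = ρX + (1 − ρ)μ  ⇒  T̂ − μ = ρ(X − μ)
ρ = (T̂ − μ)/(X − μ) = (395.2572 − 511.8) / (381.0 − 511.8) = -116.5428 / -130.8 = 0.89100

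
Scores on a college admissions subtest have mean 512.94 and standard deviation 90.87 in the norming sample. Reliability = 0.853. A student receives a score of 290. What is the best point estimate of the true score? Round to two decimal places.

322.77

T̂ = ρX + (1 − ρ)μ
  = 0.853 × 290 + 0.147 × 512.94
  = 247.370 + 75.40218
  = 322.772
  ≈ 322.77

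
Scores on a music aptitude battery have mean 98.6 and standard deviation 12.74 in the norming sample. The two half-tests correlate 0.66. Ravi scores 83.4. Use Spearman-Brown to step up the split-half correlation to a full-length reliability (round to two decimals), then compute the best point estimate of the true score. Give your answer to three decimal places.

86.440

Spearman-Brown: ρ = 2r/(1 + r) = 2(0.66)/(1 + 0.66) = 1.320/1.66 = 0.7952 → 0.80
T̂ = ρX + (1 − ρ)μ
  = 0.80 × 83.4 + 0.20 × 98.6
  = 66.720 + 19.720
  = 86.4400
  ≈ 86.440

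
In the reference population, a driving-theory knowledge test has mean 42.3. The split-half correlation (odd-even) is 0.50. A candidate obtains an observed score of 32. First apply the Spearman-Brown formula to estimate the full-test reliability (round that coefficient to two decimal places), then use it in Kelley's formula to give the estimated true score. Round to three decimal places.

Spearman-Brown: ρ = 2r/(1 + r) = 2(0.50)/(1 + 0.50) = 1.000/1.50 = 0.6667 → 0.67
T̂ = 0.67(32) + 0.33(42.3) = 21.44 + 13.959 = 35.3990 → 35.399

35.399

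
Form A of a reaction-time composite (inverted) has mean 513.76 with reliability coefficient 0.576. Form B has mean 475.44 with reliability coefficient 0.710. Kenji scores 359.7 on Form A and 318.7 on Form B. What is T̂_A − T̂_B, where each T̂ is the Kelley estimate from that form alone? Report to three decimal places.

T̂_A = 0.576(359.7) + 0.424(513.76) = 425.02144
T̂_B = 0.710(318.7) + 0.290(475.44) = 364.15460
T̂_A − T̂_B = 60.86684

60.867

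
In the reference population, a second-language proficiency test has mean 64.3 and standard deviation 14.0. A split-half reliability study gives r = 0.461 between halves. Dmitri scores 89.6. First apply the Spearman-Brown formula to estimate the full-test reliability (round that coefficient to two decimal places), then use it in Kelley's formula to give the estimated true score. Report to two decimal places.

Spearman-Brown: ρ = 2r/(1 + r) = 2(0.461)/(1 + 0.461) = 0.9220/1.461 = 0.6311 → 0.63
T̂ = ρX + (1 − ρ)μ
  = 0.63 × 89.6 + 0.37 × 64.3
  = 56.448 + 23.791
  = 80.239
  ≈ 80.24

80.24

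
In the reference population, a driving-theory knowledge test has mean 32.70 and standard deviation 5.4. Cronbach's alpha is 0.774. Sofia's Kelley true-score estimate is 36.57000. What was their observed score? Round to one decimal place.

37.7

T̂ = ρX + (1 − ρ)μ  ⇒  X = (T̂ − (1 − ρ)μ) / ρ
X = (36.57000 − 0.226 × 32.70) / 0.774 = (36.57000 − 7.39020) / 0.774 = 29.17980 / 0.774 = 37.700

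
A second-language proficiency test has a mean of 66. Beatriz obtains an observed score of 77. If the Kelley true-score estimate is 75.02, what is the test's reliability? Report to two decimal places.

T̂ = ρX + (1 − ρ)μ  ⇒  T̂ − μ = ρ(X − μ)
ρ = (T̂ − μ)/(X − μ) = (75.02 − 66) / (77 − 66) = 9.02 / 11.0 = 0.8200

0.82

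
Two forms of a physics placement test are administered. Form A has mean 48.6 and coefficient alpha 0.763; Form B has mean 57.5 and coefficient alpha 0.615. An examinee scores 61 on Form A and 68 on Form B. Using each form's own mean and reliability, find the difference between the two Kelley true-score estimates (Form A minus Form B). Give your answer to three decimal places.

-5.896

T̂_A = 0.763(61) + 0.237(48.6) = 58.06120
T̂_B = 0.615(68) + 0.385(57.5) = 63.95750
T̂_A − T̂_B = -5.89630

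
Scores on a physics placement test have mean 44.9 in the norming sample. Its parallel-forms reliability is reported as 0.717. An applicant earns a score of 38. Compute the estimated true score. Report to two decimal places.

T̂ = ρX + (1 − ρ)μ
  = 0.717 × 38 + 0.283 × 44.9
  = 27.246 + 12.7067
  = 39.953
  ≈ 39.95

39.95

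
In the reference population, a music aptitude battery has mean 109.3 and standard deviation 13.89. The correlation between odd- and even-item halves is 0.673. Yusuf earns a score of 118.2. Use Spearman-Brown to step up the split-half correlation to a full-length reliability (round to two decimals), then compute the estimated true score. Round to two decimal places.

Spearman-Brown: ρ = 2r/(1 + r) = 2(0.673)/(1 + 0.673) = 1.3460/1.673 = 0.8045 → 0.80
T̂ = 0.80(118.2) + 0.20(109.3) = 94.560 + 21.860 = 116.420 → 116.42

116.42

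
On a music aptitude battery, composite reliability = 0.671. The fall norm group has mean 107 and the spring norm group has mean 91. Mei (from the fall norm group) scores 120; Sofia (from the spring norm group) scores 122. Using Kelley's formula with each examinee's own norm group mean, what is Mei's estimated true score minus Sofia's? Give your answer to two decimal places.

T̂_Mei = 0.671(120) + 0.329(107) = 115.7230
T̂_Sofia = 0.671(122) + 0.329(91) = 111.8010
Difference = 115.7230 − 111.8010 = 3.9220

3.92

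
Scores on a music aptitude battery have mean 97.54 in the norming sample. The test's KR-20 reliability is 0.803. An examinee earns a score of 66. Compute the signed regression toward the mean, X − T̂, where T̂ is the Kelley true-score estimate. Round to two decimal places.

-6.21

T̂ = ρX + (1 − ρ)μ
  = 0.803 × 66 + 0.197 × 97.54
  = 52.998 + 19.21538
  = 72.2134
  ≈ 72.213
X − T̂ = 66 − 72.213 = -6.213 → -6.21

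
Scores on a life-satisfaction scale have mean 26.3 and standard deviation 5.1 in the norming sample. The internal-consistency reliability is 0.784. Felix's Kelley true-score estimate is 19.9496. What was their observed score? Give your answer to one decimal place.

T̂ = ρX + (1 − ρ)μ  ⇒  X = (T̂ − (1 − ρ)μ) / ρ
X = (19.9496 − 0.216 × 26.3) / 0.784 = (19.9496 − 5.6808) / 0.784 = 14.2688 / 0.784 = 18.200

18.2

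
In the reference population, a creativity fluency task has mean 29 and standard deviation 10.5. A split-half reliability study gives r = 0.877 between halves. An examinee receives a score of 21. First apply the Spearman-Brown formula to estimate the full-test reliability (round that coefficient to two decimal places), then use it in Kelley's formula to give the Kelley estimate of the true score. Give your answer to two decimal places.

21.56

Spearman-Brown: ρ = 2r/(1 + r) = 2(0.877)/(1 + 0.877) = 1.7540/1.877 = 0.9345 → 0.93
T̂ = 0.93(21) + 0.07(29) = 19.53 + 2.03 = 21.560 → 21.56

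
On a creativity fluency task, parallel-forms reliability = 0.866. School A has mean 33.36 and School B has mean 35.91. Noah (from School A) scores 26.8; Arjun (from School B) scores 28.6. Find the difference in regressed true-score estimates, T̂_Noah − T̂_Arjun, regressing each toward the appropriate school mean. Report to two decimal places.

T̂_Noah = 0.866(26.8) + 0.134(33.36) = 27.6790
T̂_Arjun = 0.866(28.6) + 0.134(35.91) = 29.5795
Difference = 27.6790 − 29.5795 = -1.9005

-1.90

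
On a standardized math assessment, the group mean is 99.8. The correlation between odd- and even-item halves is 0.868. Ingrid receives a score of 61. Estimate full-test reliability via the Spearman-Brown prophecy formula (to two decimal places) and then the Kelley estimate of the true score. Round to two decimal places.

63.72

Spearman-Brown: ρ = 2r/(1 + r) = 2(0.868)/(1 + 0.868) = 1.7360/1.868 = 0.9293 → 0.93
Weight the observed score by reliability and the mean by (1 − reliability): T̂ = 0.93·61 + 0.07·99.8 = 56.73 + 6.986 = 63.716.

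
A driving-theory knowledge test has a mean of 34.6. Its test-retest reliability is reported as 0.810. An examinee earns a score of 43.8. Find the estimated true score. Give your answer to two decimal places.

Regress the observed score toward the mean by the unreliability: T̂ = 0.810·43.8 + 0.190·34.6 = 35.4780 + 6.5740 = 42.052.

42.05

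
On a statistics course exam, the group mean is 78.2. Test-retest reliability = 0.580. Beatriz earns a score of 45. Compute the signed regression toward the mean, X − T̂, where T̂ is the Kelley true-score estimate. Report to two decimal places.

-13.94

T̂ = 0.580(45) + 0.420(78.2) = 26.100 + 32.8440 = 58.9440 → 58.944
X − T̂ = 45 − 58.944 = -13.944 → -13.94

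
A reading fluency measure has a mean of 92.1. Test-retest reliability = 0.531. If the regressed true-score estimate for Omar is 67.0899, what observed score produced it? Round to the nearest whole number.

45

T̂ = ρX + (1 − ρ)μ  ⇒  X = (T̂ − (1 − ρ)μ) / ρ
X = (67.0899 − 0.469 × 92.1) / 0.531 = (67.0899 − 43.1949) / 0.531 = 23.8950 / 0.531 = 45.00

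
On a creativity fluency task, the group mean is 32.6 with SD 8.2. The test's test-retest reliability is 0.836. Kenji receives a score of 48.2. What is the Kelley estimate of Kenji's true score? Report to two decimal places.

T̂ = 0.836(48.2) + 0.164(32.6) = 40.2952 + 5.3464 = 45.642 → 45.64

45.64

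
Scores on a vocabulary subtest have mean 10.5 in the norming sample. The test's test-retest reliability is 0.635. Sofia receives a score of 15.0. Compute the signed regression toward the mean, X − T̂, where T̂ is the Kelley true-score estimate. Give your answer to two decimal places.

1.64

T̂ = 0.635(15.0) + 0.365(10.5) = 9.5250 + 3.8325 = 13.3575 → 13.357
X − T̂ = 15.0 − 13.357 = 1.643 → 1.64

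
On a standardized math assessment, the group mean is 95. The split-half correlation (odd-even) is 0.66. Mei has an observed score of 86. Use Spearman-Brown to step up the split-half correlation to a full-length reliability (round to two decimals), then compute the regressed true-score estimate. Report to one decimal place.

87.8

Spearman-Brown: ρ = 2r/(1 + r) = 2(0.66)/(1 + 0.66) = 1.320/1.66 = 0.7952 → 0.80
T̂ = ρX + (1 − ρ)μ
  = 0.80 × 86 + 0.20 × 95
  = 68.80 + 19.00
  = 87.80
  ≈ 87.8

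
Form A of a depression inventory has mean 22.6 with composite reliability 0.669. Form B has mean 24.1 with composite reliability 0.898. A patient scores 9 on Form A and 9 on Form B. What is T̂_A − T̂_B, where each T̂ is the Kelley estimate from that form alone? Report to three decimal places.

2.961

T̂_A = 0.669(9) + 0.331(22.6) = 13.50160
T̂_B = 0.898(9) + 0.102(24.1) = 10.54020
T̂_A − T̂_B = 2.96140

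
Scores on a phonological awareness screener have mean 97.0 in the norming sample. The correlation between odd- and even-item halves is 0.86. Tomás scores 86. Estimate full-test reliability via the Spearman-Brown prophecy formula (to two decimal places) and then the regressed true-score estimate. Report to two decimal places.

86.88

Spearman-Brown: ρ = 2r/(1 + r) = 2(0.86)/(1 + 0.86) = 1.720/1.86 = 0.9247 → 0.92
T̂ = ρX + (1 − ρ)μ
  = 0.92 × 86 + 0.08 × 97.0
  = 79.12 + 7.760
  = 86.880
  ≈ 86.88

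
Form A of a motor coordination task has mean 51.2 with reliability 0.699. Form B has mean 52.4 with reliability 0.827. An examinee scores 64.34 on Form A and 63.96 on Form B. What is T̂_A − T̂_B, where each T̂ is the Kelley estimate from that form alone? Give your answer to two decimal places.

T̂_A = 0.699(64.34) + 0.301(51.2) = 60.3849
T̂_B = 0.827(63.96) + 0.173(52.4) = 61.9601
T̂_A − T̂_B = -1.5753

-1.58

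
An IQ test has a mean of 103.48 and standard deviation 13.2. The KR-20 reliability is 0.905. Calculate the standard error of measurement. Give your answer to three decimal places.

SEM = SD · √(1 − ρ) = 13.2 × √0.095 = 13.2 × 0.3082 = 4.0685

4.069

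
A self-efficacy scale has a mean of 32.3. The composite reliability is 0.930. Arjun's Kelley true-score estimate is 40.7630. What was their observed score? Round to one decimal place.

41.4

T̂ = ρX + (1 − ρ)μ  ⇒  X = (T̂ − (1 − ρ)μ) / ρ
X = (40.7630 − 0.070 × 32.3) / 0.930 = (40.7630 − 2.2610) / 0.930 = 38.5020 / 0.930 = 41.400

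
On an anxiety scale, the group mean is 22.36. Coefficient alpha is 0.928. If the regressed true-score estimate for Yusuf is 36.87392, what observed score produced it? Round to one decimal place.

38.0

T̂ = ρX + (1 − ρ)μ  ⇒  X = (T̂ − (1 − ρ)μ) / ρ
X = (36.87392 − 0.072 × 22.36) / 0.928 = (36.87392 − 1.60992) / 0.928 = 35.26400 / 0.928 = 38.000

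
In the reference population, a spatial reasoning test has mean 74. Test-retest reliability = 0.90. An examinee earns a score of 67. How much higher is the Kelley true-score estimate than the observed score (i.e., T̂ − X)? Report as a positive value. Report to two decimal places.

0.70

Kelley's formula gives T̂ = 0.90·67 + 0.10·74 = 60.30 + 7.40 = 67.7000.
T̂ − X = 67.700 − 67 = 0.700 → 0.70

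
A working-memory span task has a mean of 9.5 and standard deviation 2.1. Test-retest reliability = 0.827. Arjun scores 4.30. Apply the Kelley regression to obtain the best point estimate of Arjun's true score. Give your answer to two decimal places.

5.20

T̂ = ρX + (1 − ρ)μ
  = 0.827 × 4.30 + 0.173 × 9.5
  = 3.55610 + 1.6435
  = 5.200
  ≈ 5.20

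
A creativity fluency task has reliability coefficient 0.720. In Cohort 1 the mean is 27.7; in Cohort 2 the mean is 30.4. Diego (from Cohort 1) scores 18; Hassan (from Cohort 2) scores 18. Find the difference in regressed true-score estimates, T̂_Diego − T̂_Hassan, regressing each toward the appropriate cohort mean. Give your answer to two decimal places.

-0.76

T̂_Diego = 0.720(18) + 0.280(27.7) = 20.7160
T̂_Hassan = 0.720(18) + 0.280(30.4) = 21.4720
Difference = 20.7160 − 21.4720 = -0.7560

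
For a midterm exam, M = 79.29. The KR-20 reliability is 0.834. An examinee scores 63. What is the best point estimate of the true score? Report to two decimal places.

65.70

T̂ = ρX + (1 − ρ)μ
  = 0.834 × 63 + 0.166 × 79.29
  = 52.542 + 13.16214
  = 65.704
  ≈ 65.70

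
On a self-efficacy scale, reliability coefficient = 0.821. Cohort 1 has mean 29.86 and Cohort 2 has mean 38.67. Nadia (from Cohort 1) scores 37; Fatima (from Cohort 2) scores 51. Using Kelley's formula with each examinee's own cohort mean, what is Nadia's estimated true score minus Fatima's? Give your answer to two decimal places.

-13.07

T̂_Nadia = 0.821(37) + 0.179(29.86) = 35.7219
T̂_Fatima = 0.821(51) + 0.179(38.67) = 48.7929
Difference = 35.7219 − 48.7929 = -13.0710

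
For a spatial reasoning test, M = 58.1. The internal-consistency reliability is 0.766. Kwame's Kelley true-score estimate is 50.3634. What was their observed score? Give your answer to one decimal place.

48.0

T̂ = ρX + (1 − ρ)μ  ⇒  X = (T̂ − (1 − ρ)μ) / ρ
X = (50.3634 − 0.234 × 58.1) / 0.766 = (50.3634 − 13.5954) / 0.766 = 36.7680 / 0.766 = 48.000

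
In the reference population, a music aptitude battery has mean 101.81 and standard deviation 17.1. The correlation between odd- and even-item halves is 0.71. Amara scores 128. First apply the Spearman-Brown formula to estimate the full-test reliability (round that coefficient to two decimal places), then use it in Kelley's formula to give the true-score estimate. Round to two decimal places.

Spearman-Brown: ρ = 2r/(1 + r) = 2(0.71)/(1 + 0.71) = 1.420/1.71 = 0.8304 → 0.83
T̂ = ρX + (1 − ρ)μ
  = 0.83 × 128 + 0.17 × 101.81
  = 106.24 + 17.3077
  = 123.548
  ≈ 123.55

123.55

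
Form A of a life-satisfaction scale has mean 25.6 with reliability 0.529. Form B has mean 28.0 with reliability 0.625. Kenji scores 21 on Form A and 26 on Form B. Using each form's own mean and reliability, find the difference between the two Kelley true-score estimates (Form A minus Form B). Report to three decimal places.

-3.583

T̂_A = 0.529(21) + 0.471(25.6) = 23.16660
T̂_B = 0.625(26) + 0.375(28.0) = 26.75000
T̂_A − T̂_B = -3.58340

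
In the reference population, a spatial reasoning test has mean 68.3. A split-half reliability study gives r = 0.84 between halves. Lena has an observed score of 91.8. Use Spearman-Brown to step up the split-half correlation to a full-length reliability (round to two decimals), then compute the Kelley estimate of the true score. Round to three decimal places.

89.685

Spearman-Brown: ρ = 2r/(1 + r) = 2(0.84)/(1 + 0.84) = 1.680/1.84 = 0.9130 → 0.91
Regress the observed score toward the mean by the unreliability: T̂ = 0.91·91.8 + 0.09·68.3 = 83.538 + 6.147 = 89.6850.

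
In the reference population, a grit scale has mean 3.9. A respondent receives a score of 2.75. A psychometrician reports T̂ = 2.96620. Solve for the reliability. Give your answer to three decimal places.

0.812

T̂ = ρX + (1 − ρ)μ  ⇒  T̂ − μ = ρ(X − μ)
ρ = (T̂ − μ)/(X − μ) = (2.96620 − 3.9) / (2.75 − 3.9) = -0.93380 / -1.15 = 0.81200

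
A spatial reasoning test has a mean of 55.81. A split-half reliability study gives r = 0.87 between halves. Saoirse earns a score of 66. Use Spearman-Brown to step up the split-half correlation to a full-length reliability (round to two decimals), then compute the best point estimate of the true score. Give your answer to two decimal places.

65.29

Spearman-Brown: ρ = 2r/(1 + r) = 2(0.87)/(1 + 0.87) = 1.740/1.87 = 0.9305 → 0.93
Regress the observed score toward the mean by the unreliability: T̂ = 0.93·66 + 0.07·55.81 = 61.38 + 3.9067 = 65.287.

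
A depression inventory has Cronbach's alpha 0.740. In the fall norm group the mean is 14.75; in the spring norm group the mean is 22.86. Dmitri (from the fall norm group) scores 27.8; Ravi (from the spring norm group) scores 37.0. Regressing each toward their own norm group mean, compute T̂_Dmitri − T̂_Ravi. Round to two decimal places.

T̂_Dmitri = 0.740(27.8) + 0.260(14.75) = 24.4070
T̂_Ravi = 0.740(37.0) + 0.260(22.86) = 33.3236
Difference = 24.4070 − 33.3236 = -8.9166

-8.92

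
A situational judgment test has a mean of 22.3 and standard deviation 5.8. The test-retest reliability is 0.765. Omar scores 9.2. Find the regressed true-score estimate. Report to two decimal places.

T̂ = 0.765(9.2) + 0.235(22.3) = 7.0380 + 5.2405 = 12.278 → 12.28

12.28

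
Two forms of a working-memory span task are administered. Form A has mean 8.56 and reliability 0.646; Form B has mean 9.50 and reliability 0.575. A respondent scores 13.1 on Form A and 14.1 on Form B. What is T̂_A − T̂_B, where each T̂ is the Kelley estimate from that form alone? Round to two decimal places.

T̂_A = 0.646(13.1) + 0.354(8.56) = 11.4928
T̂_B = 0.575(14.1) + 0.425(9.50) = 12.1450
T̂_A − T̂_B = -0.6522

-0.65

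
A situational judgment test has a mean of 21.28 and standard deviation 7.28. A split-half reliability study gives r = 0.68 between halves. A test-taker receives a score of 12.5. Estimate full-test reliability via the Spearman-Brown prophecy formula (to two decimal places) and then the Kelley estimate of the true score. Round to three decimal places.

Spearman-Brown: ρ = 2r/(1 + r) = 2(0.68)/(1 + 0.68) = 1.360/1.68 = 0.8095 → 0.81
T̂ = ρX + (1 − ρ)μ
  = 0.81 × 12.5 + 0.19 × 21.28
  = 10.125 + 4.0432
  = 14.1682
  ≈ 14.168

14.168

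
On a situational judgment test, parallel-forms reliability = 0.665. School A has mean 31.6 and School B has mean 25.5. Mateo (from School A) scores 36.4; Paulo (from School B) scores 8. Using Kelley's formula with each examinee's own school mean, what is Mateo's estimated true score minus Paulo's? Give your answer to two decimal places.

T̂_Mateo = 0.665(36.4) + 0.335(31.6) = 34.7920
T̂_Paulo = 0.665(8) + 0.335(25.5) = 13.8625
Difference = 34.7920 − 13.8625 = 20.9295

20.93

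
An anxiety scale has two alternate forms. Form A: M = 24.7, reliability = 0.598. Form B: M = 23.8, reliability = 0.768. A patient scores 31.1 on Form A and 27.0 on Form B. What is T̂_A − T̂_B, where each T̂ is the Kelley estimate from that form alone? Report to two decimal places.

2.27

T̂_A = 0.598(31.1) + 0.402(24.7) = 28.5272
T̂_B = 0.768(27.0) + 0.232(23.8) = 26.2576
T̂_A − T̂_B = 2.2696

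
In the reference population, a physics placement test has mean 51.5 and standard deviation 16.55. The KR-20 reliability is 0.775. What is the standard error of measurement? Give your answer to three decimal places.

SEM = SD · √(1 − ρ) = 16.55 × √0.225 = 16.55 × 0.4743 = 7.8504

7.850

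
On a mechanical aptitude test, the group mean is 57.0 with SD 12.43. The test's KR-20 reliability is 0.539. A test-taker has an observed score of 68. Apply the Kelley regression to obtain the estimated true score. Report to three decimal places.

T̂ = ρX + (1 − ρ)μ
  = 0.539 × 68 + 0.461 × 57.0
  = 36.652 + 26.2770
  = 62.9290
  ≈ 62.929

62.929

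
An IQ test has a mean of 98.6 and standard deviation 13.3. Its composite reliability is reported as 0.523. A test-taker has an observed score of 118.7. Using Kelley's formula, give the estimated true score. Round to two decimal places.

109.11

T̂ = ρX + (1 − ρ)μ
  = 0.523 × 118.7 + 0.477 × 98.6
  = 62.0801 + 47.0322
  = 109.112
  ≈ 109.11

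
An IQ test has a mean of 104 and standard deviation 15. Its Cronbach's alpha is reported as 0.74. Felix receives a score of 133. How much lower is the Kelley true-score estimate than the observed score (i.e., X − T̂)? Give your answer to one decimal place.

7.5

T̂ = ρX + (1 − ρ)μ
  = 0.74 × 133 + 0.26 × 104
  = 98.42 + 27.04
  = 125.460
  ≈ 125.46
X − T̂ = 133 − 125.46 = 7.54 → 7.5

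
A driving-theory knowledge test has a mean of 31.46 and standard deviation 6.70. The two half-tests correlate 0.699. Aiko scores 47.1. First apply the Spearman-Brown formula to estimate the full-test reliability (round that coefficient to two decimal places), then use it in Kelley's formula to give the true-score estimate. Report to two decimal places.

Spearman-Brown: ρ = 2r/(1 + r) = 2(0.699)/(1 + 0.699) = 1.3980/1.699 = 0.8228 → 0.82
T̂ = ρX + (1 − ρ)μ
  = 0.82 × 47.1 + 0.18 × 31.46
  = 38.622 + 5.6628
  = 44.285
  ≈ 44.28

44.28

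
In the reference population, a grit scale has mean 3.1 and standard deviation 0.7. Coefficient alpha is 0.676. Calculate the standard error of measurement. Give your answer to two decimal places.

0.40

SEM = SD · √(1 − ρ) = 0.7 × √0.324 = 0.7 × 0.5692 = 0.398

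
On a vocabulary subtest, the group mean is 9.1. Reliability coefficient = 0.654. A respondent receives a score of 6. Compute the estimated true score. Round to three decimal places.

Weight the observed score by reliability and the mean by (1 − reliability): T̂ = 0.654·6 + 0.346·9.1 = 3.924 + 3.1486 = 7.0726.

7.073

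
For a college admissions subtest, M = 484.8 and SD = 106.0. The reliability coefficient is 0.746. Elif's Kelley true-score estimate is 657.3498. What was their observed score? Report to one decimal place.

T̂ = ρX + (1 − ρ)μ  ⇒  X = (T̂ − (1 − ρ)μ) / ρ
X = (657.3498 − 0.254 × 484.8) / 0.746 = (657.3498 − 123.1392) / 0.746 = 534.2106 / 0.746 = 716.100

716.1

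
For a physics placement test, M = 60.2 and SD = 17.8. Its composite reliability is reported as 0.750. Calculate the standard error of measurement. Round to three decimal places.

8.900

SEM = SD · √(1 − ρ) = 17.8 × √0.250 = 17.8 × 0.5000 = 8.9000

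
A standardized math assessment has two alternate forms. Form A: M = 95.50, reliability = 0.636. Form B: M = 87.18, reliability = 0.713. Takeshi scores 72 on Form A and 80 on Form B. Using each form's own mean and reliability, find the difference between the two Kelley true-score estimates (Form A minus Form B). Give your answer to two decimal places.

-1.51

T̂_A = 0.636(72) + 0.364(95.50) = 80.5540
T̂_B = 0.713(80) + 0.287(87.18) = 82.0607
T̂_A − T̂_B = -1.5067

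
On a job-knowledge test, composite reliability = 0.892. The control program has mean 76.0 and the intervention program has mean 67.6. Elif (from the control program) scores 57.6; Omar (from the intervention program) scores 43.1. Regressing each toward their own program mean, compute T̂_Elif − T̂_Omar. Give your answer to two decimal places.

T̂_Elif = 0.892(57.6) + 0.108(76.0) = 59.5872
T̂_Omar = 0.892(43.1) + 0.108(67.6) = 45.7460
Difference = 59.5872 − 45.7460 = 13.8412

13.84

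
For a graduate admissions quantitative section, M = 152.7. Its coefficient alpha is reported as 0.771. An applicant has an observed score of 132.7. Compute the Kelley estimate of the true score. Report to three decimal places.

T̂ = ρX + (1 − ρ)μ
  = 0.771 × 132.7 + 0.229 × 152.7
  = 102.3117 + 34.9683
  = 137.2800
  ≈ 137.280

137.280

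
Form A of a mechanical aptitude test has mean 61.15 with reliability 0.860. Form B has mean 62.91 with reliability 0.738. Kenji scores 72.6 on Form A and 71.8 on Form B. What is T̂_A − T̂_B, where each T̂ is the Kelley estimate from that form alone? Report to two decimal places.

1.53

T̂_A = 0.860(72.6) + 0.140(61.15) = 70.9970
T̂_B = 0.738(71.8) + 0.262(62.91) = 69.4708
T̂_A − T̂_B = 1.5262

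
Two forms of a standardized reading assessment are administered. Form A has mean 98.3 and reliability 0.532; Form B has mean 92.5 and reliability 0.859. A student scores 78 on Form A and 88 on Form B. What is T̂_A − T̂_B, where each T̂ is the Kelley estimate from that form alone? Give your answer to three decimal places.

T̂_A = 0.532(78) + 0.468(98.3) = 87.50040
T̂_B = 0.859(88) + 0.141(92.5) = 88.63450
T̂_A − T̂_B = -1.13410

-1.134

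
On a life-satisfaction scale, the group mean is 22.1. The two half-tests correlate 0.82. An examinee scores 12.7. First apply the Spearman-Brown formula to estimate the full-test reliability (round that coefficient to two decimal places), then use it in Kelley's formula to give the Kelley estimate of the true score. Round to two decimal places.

13.64

Spearman-Brown: ρ = 2r/(1 + r) = 2(0.82)/(1 + 0.82) = 1.640/1.82 = 0.9011 → 0.90
T̂ = 0.90(12.7) + 0.10(22.1) = 11.430 + 2.210 = 13.640 → 13.64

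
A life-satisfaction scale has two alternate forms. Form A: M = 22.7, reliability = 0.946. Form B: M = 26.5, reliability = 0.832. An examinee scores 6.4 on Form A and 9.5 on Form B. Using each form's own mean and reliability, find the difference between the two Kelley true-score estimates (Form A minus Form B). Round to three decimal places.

T̂_A = 0.946(6.4) + 0.054(22.7) = 7.28020
T̂_B = 0.832(9.5) + 0.168(26.5) = 12.35600
T̂_A − T̂_B = -5.07580

-5.076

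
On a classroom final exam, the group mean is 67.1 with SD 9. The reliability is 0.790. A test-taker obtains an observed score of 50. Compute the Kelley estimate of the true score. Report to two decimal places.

53.59

T̂ = 0.790(50) + 0.210(67.1) = 39.500 + 14.0910 = 53.591 → 53.59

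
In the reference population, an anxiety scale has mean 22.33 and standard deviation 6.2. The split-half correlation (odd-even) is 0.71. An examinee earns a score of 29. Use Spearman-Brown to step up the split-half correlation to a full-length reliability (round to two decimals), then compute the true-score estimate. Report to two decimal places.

Spearman-Brown: ρ = 2r/(1 + r) = 2(0.71)/(1 + 0.71) = 1.420/1.71 = 0.8304 → 0.83
T̂ = 0.83(29) + 0.17(22.33) = 24.07 + 3.7961 = 27.866 → 27.87

27.87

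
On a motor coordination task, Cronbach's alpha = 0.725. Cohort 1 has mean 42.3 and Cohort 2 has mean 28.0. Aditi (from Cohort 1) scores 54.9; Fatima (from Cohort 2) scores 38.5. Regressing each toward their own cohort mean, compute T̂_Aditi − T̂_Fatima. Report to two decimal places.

T̂_Aditi = 0.725(54.9) + 0.275(42.3) = 51.4350
T̂_Fatima = 0.725(38.5) + 0.275(28.0) = 35.6125
Difference = 51.4350 − 35.6125 = 15.8225

15.82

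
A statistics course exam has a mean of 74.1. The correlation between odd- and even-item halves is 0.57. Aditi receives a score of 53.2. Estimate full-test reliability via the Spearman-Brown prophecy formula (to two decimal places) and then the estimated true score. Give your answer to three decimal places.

58.843

Spearman-Brown: ρ = 2r/(1 + r) = 2(0.57)/(1 + 0.57) = 1.140/1.57 = 0.7261 → 0.73
Kelley's formula gives T̂ = 0.73·53.2 + 0.27·74.1 = 38.836 + 20.007 = 58.8430.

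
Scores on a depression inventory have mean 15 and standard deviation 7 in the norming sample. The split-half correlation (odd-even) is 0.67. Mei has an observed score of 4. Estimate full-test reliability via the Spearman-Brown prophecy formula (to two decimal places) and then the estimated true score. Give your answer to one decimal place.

6.2

Spearman-Brown: ρ = 2r/(1 + r) = 2(0.67)/(1 + 0.67) = 1.340/1.67 = 0.8024 → 0.80
Regress the observed score toward the mean by the unreliability: T̂ = 0.80·4 + 0.20·15 = 3.20 + 3.00 = 6.20.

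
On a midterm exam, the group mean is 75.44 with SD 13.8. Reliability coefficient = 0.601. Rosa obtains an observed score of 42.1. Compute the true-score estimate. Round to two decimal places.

55.40

T̂ = ρX + (1 − ρ)μ
  = 0.601 × 42.1 + 0.399 × 75.44
  = 25.3021 + 30.10056
  = 55.403
  ≈ 55.40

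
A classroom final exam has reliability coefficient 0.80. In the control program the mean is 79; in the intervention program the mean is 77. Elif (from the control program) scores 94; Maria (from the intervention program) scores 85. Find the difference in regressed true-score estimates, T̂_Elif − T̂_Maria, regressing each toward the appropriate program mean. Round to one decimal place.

T̂_Elif = 0.80(94) + 0.20(79) = 91.000
T̂_Maria = 0.80(85) + 0.20(77) = 83.400
Difference = 91.000 − 83.400 = 7.600

7.6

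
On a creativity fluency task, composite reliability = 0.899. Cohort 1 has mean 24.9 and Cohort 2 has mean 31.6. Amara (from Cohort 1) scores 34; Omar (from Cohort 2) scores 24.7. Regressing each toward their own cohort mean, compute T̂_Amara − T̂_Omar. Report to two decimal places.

7.68

T̂_Amara = 0.899(34) + 0.101(24.9) = 33.0809
T̂_Omar = 0.899(24.7) + 0.101(31.6) = 25.3969
Difference = 33.0809 − 25.3969 = 7.6840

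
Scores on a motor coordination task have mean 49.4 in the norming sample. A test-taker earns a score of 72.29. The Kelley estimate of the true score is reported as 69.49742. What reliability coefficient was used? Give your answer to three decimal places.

T̂ = ρX + (1 − ρ)μ  ⇒  T̂ − μ = ρ(X − μ)
ρ = (T̂ − μ)/(X − μ) = (69.49742 − 49.4) / (72.29 − 49.4) = 20.09742 / 22.89 = 0.87800

0.878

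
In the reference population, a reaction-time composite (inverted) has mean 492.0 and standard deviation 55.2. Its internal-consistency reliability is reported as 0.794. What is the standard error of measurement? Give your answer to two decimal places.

25.05

SEM = SD · √(1 − ρ) = 55.2 × √0.206 = 55.2 × 0.4539 = 25.054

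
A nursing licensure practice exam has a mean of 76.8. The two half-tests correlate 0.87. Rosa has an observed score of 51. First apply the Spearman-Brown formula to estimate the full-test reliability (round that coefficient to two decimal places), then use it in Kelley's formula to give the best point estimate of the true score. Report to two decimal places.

52.81

Spearman-Brown: ρ = 2r/(1 + r) = 2(0.87)/(1 + 0.87) = 1.740/1.87 = 0.9305 → 0.93
T̂ = ρX + (1 − ρ)μ
  = 0.93 × 51 + 0.07 × 76.8
  = 47.43 + 5.376
  = 52.806
  ≈ 52.81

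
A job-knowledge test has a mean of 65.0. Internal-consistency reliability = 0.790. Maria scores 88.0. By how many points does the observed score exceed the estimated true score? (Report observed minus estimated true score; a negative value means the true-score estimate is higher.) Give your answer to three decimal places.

4.830

Kelley's formula gives T̂ = 0.790·88.0 + 0.210·65.0 = 69.5200 + 13.6500 = 83.17000.
X − T̂ = 88.0 − 83.1700 = 4.8300 → 4.830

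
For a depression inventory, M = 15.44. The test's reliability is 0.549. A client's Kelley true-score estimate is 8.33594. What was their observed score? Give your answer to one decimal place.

T̂ = ρX + (1 − ρ)μ  ⇒  X = (T̂ − (1 − ρ)μ) / ρ
X = (8.33594 − 0.451 × 15.44) / 0.549 = (8.33594 − 6.96344) / 0.549 = 1.37250 / 0.549 = 2.500

2.5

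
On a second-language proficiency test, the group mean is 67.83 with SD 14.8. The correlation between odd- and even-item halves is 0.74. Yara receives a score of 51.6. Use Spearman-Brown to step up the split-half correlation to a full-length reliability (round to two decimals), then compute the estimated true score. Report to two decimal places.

Spearman-Brown: ρ = 2r/(1 + r) = 2(0.74)/(1 + 0.74) = 1.480/1.74 = 0.8506 → 0.85
T̂ = ρX + (1 − ρ)μ
  = 0.85 × 51.6 + 0.15 × 67.83
  = 43.860 + 10.1745
  = 54.035
  ≈ 54.03

54.03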